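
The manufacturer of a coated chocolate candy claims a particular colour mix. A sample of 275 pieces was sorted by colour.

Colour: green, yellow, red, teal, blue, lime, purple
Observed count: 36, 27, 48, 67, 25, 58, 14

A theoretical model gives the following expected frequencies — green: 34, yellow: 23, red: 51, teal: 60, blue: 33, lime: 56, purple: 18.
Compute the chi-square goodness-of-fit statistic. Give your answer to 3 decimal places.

χ² = (36−34)²/34 + (27−23)²/23 + (48−51)²/51 + (67−60)²/60 + (25−33)²/33 + (58−56)²/56 + (14−18)²/18
   = 0.1176 + 0.6957 + 0.1765 + 0.8167 + 1.9394 + 0.0714 + 0.8889
Sum = 4.706

4.706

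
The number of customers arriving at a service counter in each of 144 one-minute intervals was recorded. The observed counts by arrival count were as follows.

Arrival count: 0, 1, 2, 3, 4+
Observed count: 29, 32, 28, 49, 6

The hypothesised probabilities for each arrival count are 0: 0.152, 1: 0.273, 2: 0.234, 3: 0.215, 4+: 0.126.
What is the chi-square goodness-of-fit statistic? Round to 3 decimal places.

23.274

Expected counts E_i = n·p_i: 144×0.152 = 21.888, 144×0.273 = 39.312, 144×0.234 = 33.696, 144×0.215 = 30.96, 144×0.126 = 18.144.
χ² = (29−21.888)²/21.888 + (32−39.312)²/39.312 + (28−33.696)²/33.696 + (49−30.96)²/30.96 + (6−18.144)²/18.144
   = 2.3109 + 1.3600 + 0.9629 + 10.5117 + 8.1281
Sum = 23.274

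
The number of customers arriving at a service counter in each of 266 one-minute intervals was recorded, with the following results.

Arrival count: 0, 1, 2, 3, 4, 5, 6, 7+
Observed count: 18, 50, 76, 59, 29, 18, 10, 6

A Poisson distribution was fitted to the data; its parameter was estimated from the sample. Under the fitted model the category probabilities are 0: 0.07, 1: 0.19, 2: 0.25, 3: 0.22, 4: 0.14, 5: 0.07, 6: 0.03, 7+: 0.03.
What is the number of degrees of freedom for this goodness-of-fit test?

There are k = 8 categories and 1 parameter estimated from the data, so df = 8 − 1 − 1 = 6.

6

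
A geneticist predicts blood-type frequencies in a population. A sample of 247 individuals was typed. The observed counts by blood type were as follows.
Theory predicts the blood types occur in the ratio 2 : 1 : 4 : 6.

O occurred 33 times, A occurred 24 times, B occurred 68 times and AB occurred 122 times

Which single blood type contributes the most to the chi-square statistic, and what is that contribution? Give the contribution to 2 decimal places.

Ratio total = 13. Expected counts: 247×2/13 = 38, 247×1/13 = 19, 247×4/13 = 76, 247×6/13 = 114.
O: (33 − 38)²/38 = 25/38 = 0.658
A: (24 − 19)²/19 = 25/19 = 1.316
B: (68 − 76)²/76 = 64/76 = 0.842
AB: (122 − 114)²/114 = 64/114 = 0.561
The largest term is for A: 1.32.

A, 1.32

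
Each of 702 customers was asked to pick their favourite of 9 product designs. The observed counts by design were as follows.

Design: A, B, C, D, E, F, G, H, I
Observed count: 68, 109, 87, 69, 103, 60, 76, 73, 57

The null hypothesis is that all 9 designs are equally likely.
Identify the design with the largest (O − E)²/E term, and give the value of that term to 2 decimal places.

Under H₀ each category has probability 1/9, so each expected count is 702/9 = 78.
cat         O        E   (O−E)²/E
A          68       78      1.282
B         109       78     12.321
C          87       78      1.038
D          69       78      1.038
E         103       78      8.013
F          60       78      4.154
G          76       78      0.051
H          73       78      0.321
I          57       78      5.654
The largest term is for B: 12.32.

B, 12.32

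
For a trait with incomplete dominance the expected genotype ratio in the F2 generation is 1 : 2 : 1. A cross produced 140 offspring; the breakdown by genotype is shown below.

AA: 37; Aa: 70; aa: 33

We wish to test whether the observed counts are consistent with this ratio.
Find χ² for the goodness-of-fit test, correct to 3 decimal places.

Ratio total = 4. Expected counts: 140×1/4 = 35, 140×2/4 = 70, 140×1/4 = 35.
AA: (37 − 35)²/35 = 4/35 = 0.1143
Aa: (70 − 70)²/70 = 0/70 = 0.0000
aa: (33 − 35)²/35 = 4/35 = 0.1143
Sum = 0.229

0.229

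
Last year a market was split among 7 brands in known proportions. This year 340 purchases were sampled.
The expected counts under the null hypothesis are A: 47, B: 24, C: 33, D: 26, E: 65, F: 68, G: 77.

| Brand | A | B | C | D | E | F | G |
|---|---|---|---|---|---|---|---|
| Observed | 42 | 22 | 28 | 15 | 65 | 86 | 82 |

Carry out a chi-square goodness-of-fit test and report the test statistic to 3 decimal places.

χ² = (42−47)²/47 + (22−24)²/24 + (28−33)²/33 + (15−26)²/26 + (65−65)²/65 + (86−68)²/68 + (82−77)²/77
   = 0.5319 + 0.1667 + 0.7576 + 4.6538 + 0.0000 + 4.7647 + 0.3247
Sum = 11.199

11.199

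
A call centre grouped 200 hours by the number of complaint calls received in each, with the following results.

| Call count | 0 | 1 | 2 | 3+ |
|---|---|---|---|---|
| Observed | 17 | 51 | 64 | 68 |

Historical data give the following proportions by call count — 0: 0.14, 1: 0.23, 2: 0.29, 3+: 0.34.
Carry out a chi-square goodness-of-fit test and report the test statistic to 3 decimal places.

5.486

Expected counts E_i = n·p_i: 200×0.14 = 28, 200×0.23 = 46, 200×0.29 = 58, 200×0.34 = 68.
cat         O        E   (O−E)²/E
0          17       28     4.3214
1          51       46     0.5435
2          64       58     0.6207
3+         68       68     0.0000
Sum = 5.486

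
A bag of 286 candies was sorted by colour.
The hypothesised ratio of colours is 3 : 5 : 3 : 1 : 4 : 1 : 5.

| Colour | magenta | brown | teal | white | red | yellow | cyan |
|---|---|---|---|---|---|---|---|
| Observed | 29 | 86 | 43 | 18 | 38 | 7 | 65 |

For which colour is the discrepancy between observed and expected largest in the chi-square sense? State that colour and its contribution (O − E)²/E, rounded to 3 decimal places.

Ratio total = 22. Expected counts: 286×3/22 = 39, 286×5/22 = 65, 286×3/22 = 39, 286×1/22 = 13, 286×4/22 = 52, 286×1/22 = 13, 286×5/22 = 65.
cat          O        E   (O−E)²/E
magenta     29       39     2.5641
brown       86       65     6.7846
teal        43       39     0.4103
white       18       13     1.9231
red         38       52     3.7692
yellow       7       13     2.7692
cyan        65       65     0.0000
The largest term is for brown: 6.785.

brown, 6.785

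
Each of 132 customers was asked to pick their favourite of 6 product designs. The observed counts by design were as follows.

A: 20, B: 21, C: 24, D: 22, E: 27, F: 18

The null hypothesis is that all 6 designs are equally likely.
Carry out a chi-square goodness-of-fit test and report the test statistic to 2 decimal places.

2.27

Under H₀ each category has probability 1/6, so each expected count is 132/6 = 22.
cat         O        E   (O−E)²/E
A          20       22      0.182
B          21       22      0.045
C          24       22      0.182
D          22       22      0.000
E          27       22      1.136
F          18       22      0.727
Sum = 2.27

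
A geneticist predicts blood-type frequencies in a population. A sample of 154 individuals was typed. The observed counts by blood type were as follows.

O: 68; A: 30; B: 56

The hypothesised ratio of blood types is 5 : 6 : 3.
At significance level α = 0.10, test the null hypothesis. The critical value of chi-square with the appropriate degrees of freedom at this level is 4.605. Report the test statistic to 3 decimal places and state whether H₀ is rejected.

Ratio total = 14. Expected counts: 154×5/14 = 55, 154×6/14 = 66, 154×3/14 = 33.
χ² = (68−55)²/55 + (30−66)²/66 + (56−33)²/33
   = 3.0727 + 19.6364 + 16.0303
Sum = 38.739
df = 2. Since 38.739 > 4.605, we reject H₀.

38.739; reject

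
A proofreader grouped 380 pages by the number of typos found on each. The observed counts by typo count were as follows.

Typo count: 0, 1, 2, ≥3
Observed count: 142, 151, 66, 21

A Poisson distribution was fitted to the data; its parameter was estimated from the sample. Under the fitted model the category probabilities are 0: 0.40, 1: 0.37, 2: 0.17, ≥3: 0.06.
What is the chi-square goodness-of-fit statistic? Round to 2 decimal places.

Expected counts E_i = n·p_i: 380×0.40 = 152, 380×0.37 = 140.6, 380×0.17 = 64.6, 380×0.06 = 22.8.
0: (142 − 152)²/152 = 100/152 = 0.658
1: (151 − 140.6)²/140.6 = 108.16/140.6 = 0.769
2: (66 − 64.6)²/64.6 = 1.96/64.6 = 0.030
≥3: (21 − 22.8)²/22.8 = 3.24/22.8 = 0.142
Sum = 1.60

1.60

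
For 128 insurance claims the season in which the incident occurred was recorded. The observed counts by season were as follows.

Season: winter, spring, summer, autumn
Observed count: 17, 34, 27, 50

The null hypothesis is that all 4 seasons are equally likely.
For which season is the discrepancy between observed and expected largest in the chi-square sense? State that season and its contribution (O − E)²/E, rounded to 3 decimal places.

Under H₀ each category has probability 1/4, so each expected count is 128/4 = 32.
cat         O        E   (O−E)²/E
winter     17       32     7.0313
spring     34       32     0.1250
summer     27       32     0.7813
autumn     50       32    10.1250
The largest term is for autumn: 10.125.

autumn, 10.125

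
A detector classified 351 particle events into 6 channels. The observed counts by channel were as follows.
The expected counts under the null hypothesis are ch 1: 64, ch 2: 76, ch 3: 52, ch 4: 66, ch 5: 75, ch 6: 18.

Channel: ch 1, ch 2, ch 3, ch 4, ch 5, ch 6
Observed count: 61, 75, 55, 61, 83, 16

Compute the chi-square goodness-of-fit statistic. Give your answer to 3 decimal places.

χ² = (61−64)²/64 + (75−76)²/76 + (55−52)²/52 + (61−66)²/66 + (83−75)²/75 + (16−18)²/18
   = 0.1406 + 0.0132 + 0.1731 + 0.3788 + 0.8533 + 0.2222
Sum = 1.781

1.781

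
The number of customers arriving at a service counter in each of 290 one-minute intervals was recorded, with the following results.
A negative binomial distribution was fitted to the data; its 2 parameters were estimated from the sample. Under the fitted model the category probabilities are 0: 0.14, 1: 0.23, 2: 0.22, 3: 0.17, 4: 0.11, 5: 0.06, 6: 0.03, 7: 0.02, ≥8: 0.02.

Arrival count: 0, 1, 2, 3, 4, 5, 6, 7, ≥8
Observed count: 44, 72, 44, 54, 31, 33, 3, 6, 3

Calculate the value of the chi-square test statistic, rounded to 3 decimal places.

Expected counts E_i = n·p_i: 290×0.14 = 40.6, 290×0.23 = 66.7, 290×0.22 = 63.8, 290×0.17 = 49.3, 290×0.11 = 31.9, 290×0.06 = 17.4, 290×0.03 = 8.7, 290×0.02 = 5.8, 290×0.02 = 5.8.
cat         O        E   (O−E)²/E
0          44     40.6     0.2847
1          72     66.7     0.4211
2          44     63.8     6.1448
3          54     49.3     0.4481
4          31     31.9     0.0254
5          33     17.4    13.9862
6           3      8.7     3.7345
7           6      5.8     0.0069
≥8          3      5.8     1.3517
Sum = 26.403

26.403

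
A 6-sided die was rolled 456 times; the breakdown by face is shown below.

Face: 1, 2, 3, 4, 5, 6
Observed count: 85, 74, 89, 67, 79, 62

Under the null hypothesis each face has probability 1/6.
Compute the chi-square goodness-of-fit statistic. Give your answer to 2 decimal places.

7.11

Expected count for each of the 6 categories: 456/6 = 76.
1: (85 − 76)²/76 = 81/76 = 1.066
2: (74 − 76)²/76 = 4/76 = 0.053
3: (89 − 76)²/76 = 169/76 = 2.224
4: (67 − 76)²/76 = 81/76 = 1.066
5: (79 − 76)²/76 = 9/76 = 0.118
6: (62 − 76)²/76 = 196/76 = 2.579
Sum = 7.11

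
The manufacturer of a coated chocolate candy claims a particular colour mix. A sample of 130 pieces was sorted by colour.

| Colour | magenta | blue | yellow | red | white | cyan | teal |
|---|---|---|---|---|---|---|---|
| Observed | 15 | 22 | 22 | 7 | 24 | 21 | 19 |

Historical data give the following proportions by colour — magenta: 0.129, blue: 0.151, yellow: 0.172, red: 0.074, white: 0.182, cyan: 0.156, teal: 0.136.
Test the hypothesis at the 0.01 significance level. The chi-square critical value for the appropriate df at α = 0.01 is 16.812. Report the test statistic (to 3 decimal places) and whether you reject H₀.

Expected counts E_i = n·p_i: 130×0.129 = 16.77, 130×0.151 = 19.63, 130×0.172 = 22.36, 130×0.074 = 9.62, 130×0.182 = 23.66, 130×0.156 = 20.28, 130×0.136 = 17.68.
χ² = (15−16.77)²/16.77 + (22−19.63)²/19.63 + (22−22.36)²/22.36 + (7−9.62)²/9.62 + (24−23.66)²/23.66 + (21−20.28)²/20.28 + (19−17.68)²/17.68
   = 0.1868 + 0.2861 + 0.0058 + 0.7136 + 0.0049 + 0.0256 + 0.0986
Sum = 1.321
df = 6. Since 1.321 < 16.812, we do not reject H₀.

1.321; do not reject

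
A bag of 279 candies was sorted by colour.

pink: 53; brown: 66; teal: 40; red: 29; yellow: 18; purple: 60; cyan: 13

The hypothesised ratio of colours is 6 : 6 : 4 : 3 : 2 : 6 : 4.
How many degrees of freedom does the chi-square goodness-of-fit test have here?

6

There are k = 7 categories and no parameters were estimated from the data, so df = 7 − 1 = 6.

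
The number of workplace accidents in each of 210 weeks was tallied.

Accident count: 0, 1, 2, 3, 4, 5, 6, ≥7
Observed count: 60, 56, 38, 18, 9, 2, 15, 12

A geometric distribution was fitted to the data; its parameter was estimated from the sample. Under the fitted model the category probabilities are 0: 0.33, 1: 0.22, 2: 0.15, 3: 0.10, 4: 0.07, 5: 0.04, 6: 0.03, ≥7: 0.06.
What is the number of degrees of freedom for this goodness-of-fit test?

6

There are k = 8 categories and 1 parameter estimated from the data, so df = 8 − 1 − 1 = 6.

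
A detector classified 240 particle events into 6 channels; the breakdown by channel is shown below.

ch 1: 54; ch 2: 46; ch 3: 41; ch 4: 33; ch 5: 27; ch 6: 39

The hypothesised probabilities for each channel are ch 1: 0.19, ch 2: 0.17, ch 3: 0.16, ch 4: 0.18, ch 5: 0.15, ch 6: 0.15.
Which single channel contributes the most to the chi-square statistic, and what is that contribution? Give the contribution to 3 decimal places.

Expected counts E_i = n·p_i: 240×0.19 = 45.6, 240×0.17 = 40.8, 240×0.16 = 38.4, 240×0.18 = 43.2, 240×0.15 = 36, 240×0.15 = 36.
cat         O        E   (O−E)²/E
ch 1       54     45.6     1.5474
ch 2       46     40.8     0.6627
ch 3       41     38.4     0.1760
ch 4       33     43.2     2.4083
ch 5       27       36     2.2500
ch 6       39       36     0.2500
The largest term is for ch 4: 2.408.

ch 4, 2.408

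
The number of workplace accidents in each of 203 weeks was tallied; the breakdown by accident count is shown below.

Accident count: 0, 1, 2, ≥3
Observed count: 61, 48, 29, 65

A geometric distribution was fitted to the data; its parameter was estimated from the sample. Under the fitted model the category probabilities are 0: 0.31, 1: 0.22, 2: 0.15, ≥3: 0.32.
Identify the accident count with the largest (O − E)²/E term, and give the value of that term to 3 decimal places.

Expected counts E_i = n·p_i: 203×0.31 = 62.93, 203×0.22 = 44.66, 203×0.15 = 30.45, 203×0.32 = 64.96.
χ² = (61−62.93)²/62.93 + (48−44.66)²/44.66 + (29−30.45)²/30.45 + (65−64.96)²/64.96
   = 0.0592 + 0.2498 + 0.0690 + 0.0000
The largest term is for 1: 0.250.

1, 0.250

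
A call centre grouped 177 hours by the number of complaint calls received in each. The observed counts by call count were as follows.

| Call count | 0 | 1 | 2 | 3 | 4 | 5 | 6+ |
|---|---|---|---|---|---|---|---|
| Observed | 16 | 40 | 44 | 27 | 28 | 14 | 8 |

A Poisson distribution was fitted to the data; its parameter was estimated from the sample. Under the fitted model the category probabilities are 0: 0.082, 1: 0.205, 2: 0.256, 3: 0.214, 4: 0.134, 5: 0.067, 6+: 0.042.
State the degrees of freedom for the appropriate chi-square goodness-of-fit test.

There are k = 7 categories and 1 parameter estimated from the data, so df = 7 − 1 − 1 = 5.

5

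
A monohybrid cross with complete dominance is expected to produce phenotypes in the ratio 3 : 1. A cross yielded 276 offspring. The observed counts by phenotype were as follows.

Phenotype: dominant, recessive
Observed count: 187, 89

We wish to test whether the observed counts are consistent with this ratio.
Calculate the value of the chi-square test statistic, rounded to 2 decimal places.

7.73

Ratio total = 4. Expected counts: 276×3/4 = 207, 276×1/4 = 69.
dominant: (187 − 207)²/207 = 400/207 = 1.932
recessive: (89 − 69)²/69 = 400/69 = 5.797
Sum = 7.73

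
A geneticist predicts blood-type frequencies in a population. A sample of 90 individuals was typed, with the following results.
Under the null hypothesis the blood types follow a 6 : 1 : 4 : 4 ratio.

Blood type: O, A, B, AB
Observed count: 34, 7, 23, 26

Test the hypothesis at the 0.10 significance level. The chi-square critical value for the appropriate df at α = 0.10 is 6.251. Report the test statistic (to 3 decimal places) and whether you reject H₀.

Ratio total = 15. Expected counts: 90×6/15 = 36, 90×1/15 = 6, 90×4/15 = 24, 90×4/15 = 24.
O: (34 − 36)²/36 = 4/36 = 0.1111
A: (7 − 6)²/6 = 1/6 = 0.1667
B: (23 − 24)²/24 = 1/24 = 0.0417
AB: (26 − 24)²/24 = 4/24 = 0.1667
Sum = 0.486
df = 3. Since 0.486 < 6.251, we do not reject H₀.

0.486; do not reject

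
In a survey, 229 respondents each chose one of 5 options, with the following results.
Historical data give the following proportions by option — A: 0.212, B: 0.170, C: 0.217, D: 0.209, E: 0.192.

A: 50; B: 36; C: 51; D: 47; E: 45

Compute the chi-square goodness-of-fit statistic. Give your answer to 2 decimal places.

Expected counts E_i = n·p_i: 229×0.212 = 48.548, 229×0.170 = 38.93, 229×0.217 = 49.693, 229×0.209 = 47.861, 229×0.192 = 43.968.
cat         O        E   (O−E)²/E
A          50   48.548      0.043
B          36    38.93      0.221
C          51   49.693      0.034
D          47   47.861      0.015
E          45   43.968      0.024
Sum = 0.34

0.34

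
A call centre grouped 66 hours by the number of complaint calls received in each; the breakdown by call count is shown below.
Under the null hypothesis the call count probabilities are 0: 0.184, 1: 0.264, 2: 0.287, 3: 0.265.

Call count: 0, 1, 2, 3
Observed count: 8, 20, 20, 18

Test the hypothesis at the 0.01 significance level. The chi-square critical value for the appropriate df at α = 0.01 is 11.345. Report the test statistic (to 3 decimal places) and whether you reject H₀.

Expected counts E_i = n·p_i: 66×0.184 = 12.144, 66×0.264 = 17.424, 66×0.287 = 18.942, 66×0.265 = 17.49.
0: (8 − 12.144)²/12.144 = 17.172736/12.144 = 1.4141
1: (20 − 17.424)²/17.424 = 6.635776/17.424 = 0.3808
2: (20 − 18.942)²/18.942 = 1.119364/18.942 = 0.0591
3: (18 − 17.49)²/17.49 = 0.2601/17.49 = 0.0149
Sum = 1.869
df = 3. Since 1.869 < 11.345, we do not reject H₀.

1.869; do not reject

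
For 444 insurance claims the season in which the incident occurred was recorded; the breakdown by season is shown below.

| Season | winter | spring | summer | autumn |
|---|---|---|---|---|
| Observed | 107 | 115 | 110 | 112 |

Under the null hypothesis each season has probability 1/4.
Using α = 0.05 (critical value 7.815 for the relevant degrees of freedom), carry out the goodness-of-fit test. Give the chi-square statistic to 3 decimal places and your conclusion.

0.306; do not reject

Expected count for each of the 4 categories: 444/4 = 111.
χ² = (107−111)²/111 + (115−111)²/111 + (110−111)²/111 + (112−111)²/111
   = 0.1441 + 0.1441 + 0.0090 + 0.0090
Sum = 0.306
df = 3. Since 0.306 < 7.815, we do not reject H₀.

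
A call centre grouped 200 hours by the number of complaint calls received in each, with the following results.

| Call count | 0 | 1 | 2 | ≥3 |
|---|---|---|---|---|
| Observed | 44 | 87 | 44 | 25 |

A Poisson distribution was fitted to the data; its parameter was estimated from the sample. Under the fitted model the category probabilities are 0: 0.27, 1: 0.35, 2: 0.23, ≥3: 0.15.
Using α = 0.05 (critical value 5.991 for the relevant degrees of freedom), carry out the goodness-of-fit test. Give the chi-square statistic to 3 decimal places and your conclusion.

6.901; reject

Expected counts E_i = n·p_i: 200×0.27 = 54, 200×0.35 = 70, 200×0.23 = 46, 200×0.15 = 30.
χ² = (44−54)²/54 + (87−70)²/70 + (44−46)²/46 + (25−30)²/30
   = 1.8519 + 4.1286 + 0.0870 + 0.8333
Sum = 6.901
df = 2. Since 6.901 > 5.991, we reject H₀.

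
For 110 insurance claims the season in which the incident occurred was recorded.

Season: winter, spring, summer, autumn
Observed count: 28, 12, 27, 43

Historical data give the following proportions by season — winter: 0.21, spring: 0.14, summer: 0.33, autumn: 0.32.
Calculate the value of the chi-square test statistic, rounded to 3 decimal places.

Expected counts E_i = n·p_i: 110×0.21 = 23.1, 110×0.14 = 15.4, 110×0.33 = 36.3, 110×0.32 = 35.2.
χ² = (28−23.1)²/23.1 + (12−15.4)²/15.4 + (27−36.3)²/36.3 + (43−35.2)²/35.2
   = 1.0394 + 0.7506 + 2.3826 + 1.7284
Sum = 5.901

5.901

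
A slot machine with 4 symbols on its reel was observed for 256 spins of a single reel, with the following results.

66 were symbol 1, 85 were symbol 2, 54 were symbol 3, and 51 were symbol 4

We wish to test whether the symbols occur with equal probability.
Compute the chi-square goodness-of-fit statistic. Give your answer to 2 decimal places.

Expected count for each of the 4 categories: 256/4 = 64.
symbol 1: (66 − 64)²/64 = 4/64 = 0.063
symbol 2: (85 − 64)²/64 = 441/64 = 6.891
symbol 3: (54 − 64)²/64 = 100/64 = 1.563
symbol 4: (51 − 64)²/64 = 169/64 = 2.641
Sum = 11.16

11.16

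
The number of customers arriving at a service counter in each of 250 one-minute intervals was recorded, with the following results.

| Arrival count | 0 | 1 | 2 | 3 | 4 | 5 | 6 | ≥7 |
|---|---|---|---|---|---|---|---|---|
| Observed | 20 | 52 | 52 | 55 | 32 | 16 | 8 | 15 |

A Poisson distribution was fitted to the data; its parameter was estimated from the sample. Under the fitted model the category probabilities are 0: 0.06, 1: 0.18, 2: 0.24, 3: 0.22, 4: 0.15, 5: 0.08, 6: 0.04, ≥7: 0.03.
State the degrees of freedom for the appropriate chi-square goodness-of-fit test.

6

There are k = 8 categories and 1 parameter estimated from the data, so df = 8 − 1 − 1 = 6.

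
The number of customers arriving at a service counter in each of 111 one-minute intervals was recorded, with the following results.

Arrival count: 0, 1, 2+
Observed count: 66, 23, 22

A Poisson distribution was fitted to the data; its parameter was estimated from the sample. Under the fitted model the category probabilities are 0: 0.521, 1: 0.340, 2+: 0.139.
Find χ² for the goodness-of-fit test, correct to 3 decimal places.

Expected counts E_i = n·p_i: 111×0.521 = 57.831, 111×0.340 = 37.74, 111×0.139 = 15.429.
cat         O        E   (O−E)²/E
0          66   57.831     1.1539
1          23    37.74     5.7570
2+         22   15.429     2.7985
Sum = 9.709

9.709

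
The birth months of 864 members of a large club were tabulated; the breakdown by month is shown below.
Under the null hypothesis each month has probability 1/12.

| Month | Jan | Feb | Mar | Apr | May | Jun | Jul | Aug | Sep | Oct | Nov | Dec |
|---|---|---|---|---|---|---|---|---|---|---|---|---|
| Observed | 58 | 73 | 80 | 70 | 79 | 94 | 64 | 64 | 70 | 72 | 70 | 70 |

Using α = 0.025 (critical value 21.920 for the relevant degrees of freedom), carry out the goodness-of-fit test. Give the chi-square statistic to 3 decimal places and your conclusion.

13.028; do not reject

Expected count for each of the 12 categories: 864/12 = 72.
χ² = (58−72)²/72 + (73−72)²/72 + (80−72)²/72 + (70−72)²/72 + (79−72)²/72 + (94−72)²/72 + (64−72)²/72 + (64−72)²/72 + (70−72)²/72 + (72−72)²/72 + (70−72)²/72 + (70−72)²/72
   = 2.7222 + 0.0139 + 0.8889 + 0.0556 + 0.6806 + 6.7222 + 0.8889 + 0.8889 + 0.0556 + 0.0000 + 0.0556 + 0.0556
Sum = 13.028
df = 11. Since 13.028 < 21.920, we do not reject H₀.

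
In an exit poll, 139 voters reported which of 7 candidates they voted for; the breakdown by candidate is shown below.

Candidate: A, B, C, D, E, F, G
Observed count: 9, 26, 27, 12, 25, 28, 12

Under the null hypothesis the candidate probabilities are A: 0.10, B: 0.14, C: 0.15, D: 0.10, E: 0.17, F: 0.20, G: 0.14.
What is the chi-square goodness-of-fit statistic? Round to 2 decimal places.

8.94

Expected counts E_i = n·p_i: 139×0.10 = 13.9, 139×0.14 = 19.46, 139×0.15 = 20.85, 139×0.10 = 13.9, 139×0.17 = 23.63, 139×0.20 = 27.8, 139×0.14 = 19.46.
χ² = (9−13.9)²/13.9 + (26−19.46)²/19.46 + (27−20.85)²/20.85 + (12−13.9)²/13.9 + (25−23.63)²/23.63 + (28−27.8)²/27.8 + (12−19.46)²/19.46
   = 1.727 + 2.198 + 1.814 + 0.260 + 0.079 + 0.001 + 2.860
Sum = 8.94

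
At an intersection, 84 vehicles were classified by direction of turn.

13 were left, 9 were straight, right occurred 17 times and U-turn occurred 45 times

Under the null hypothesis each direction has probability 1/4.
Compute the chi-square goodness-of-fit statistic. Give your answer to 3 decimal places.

Expected count for each of the 4 categories: 84/4 = 21.
left: (13 − 21)²/21 = 64/21 = 3.0476
straight: (9 − 21)²/21 = 144/21 = 6.8571
right: (17 − 21)²/21 = 16/21 = 0.7619
U-turn: (45 − 21)²/21 = 576/21 = 27.4286
Sum = 38.095

38.095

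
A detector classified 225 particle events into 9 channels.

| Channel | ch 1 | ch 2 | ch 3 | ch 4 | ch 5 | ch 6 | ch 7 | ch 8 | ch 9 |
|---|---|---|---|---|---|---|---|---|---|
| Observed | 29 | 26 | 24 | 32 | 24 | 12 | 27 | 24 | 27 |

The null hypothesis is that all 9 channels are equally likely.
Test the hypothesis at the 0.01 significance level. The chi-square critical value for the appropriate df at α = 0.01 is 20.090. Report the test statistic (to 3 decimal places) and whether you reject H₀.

Under H₀ each category has probability 1/9, so each expected count is 225/9 = 25.
χ² = (29−25)²/25 + (26−25)²/25 + (24−25)²/25 + (32−25)²/25 + (24−25)²/25 + (12−25)²/25 + (27−25)²/25 + (24−25)²/25 + (27−25)²/25
   = 0.6400 + 0.0400 + 0.0400 + 1.9600 + 0.0400 + 6.7600 + 0.1600 + 0.0400 + 0.1600
Sum = 9.840
df = 8. Since 9.840 < 20.090, we do not reject H₀.

9.840; do not reject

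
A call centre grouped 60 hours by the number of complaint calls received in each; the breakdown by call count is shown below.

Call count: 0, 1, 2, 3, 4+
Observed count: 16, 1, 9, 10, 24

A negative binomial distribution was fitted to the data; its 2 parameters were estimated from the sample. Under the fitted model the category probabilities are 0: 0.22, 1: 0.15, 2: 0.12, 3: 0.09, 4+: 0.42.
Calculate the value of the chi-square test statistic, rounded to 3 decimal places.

Expected counts E_i = n·p_i: 60×0.22 = 13.2, 60×0.15 = 9, 60×0.12 = 7.2, 60×0.09 = 5.4, 60×0.42 = 25.2.
χ² = (16−13.2)²/13.2 + (1−9)²/9 + (9−7.2)²/7.2 + (10−5.4)²/5.4 + (24−25.2)²/25.2
   = 0.5939 + 7.1111 + 0.4500 + 3.9185 + 0.0571
Sum = 12.131

12.131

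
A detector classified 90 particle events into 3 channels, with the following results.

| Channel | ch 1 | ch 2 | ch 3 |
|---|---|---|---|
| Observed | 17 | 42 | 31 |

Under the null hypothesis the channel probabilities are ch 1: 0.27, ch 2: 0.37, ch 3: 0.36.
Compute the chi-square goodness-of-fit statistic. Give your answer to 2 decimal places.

Expected counts E_i = n·p_i: 90×0.27 = 24.3, 90×0.37 = 33.3, 90×0.36 = 32.4.
χ² = (17−24.3)²/24.3 + (42−33.3)²/33.3 + (31−32.4)²/32.4
   = 2.193 + 2.273 + 0.060
Sum = 4.53

4.53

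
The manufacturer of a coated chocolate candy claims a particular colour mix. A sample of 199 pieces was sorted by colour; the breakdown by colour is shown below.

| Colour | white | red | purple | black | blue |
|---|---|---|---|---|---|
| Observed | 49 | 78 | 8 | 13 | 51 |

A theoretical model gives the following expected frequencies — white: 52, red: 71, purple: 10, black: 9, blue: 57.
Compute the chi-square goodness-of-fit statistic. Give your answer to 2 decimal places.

χ² = (49−52)²/52 + (78−71)²/71 + (8−10)²/10 + (13−9)²/9 + (51−57)²/57
   = 0.173 + 0.690 + 0.400 + 1.778 + 0.632
Sum = 3.67

3.67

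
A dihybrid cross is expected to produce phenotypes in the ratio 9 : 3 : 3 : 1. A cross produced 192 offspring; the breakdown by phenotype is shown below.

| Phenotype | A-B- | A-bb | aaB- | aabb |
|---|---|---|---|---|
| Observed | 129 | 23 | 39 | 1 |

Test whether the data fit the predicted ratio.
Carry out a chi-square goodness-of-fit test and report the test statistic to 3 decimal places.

Ratio total = 16. Expected counts: 192×9/16 = 108, 192×3/16 = 36, 192×3/16 = 36, 192×1/16 = 12.
χ² = (129−108)²/108 + (23−36)²/36 + (39−36)²/36 + (1−12)²/12
   = 4.0833 + 4.6944 + 0.2500 + 10.0833
Sum = 19.111

19.111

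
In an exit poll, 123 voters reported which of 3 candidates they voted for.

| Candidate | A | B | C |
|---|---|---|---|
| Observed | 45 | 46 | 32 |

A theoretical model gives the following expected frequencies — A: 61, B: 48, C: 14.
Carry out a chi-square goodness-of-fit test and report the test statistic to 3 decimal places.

27.423

χ² = (45−61)²/61 + (46−48)²/48 + (32−14)²/14
   = 4.1967 + 0.0833 + 23.1429
Sum = 27.423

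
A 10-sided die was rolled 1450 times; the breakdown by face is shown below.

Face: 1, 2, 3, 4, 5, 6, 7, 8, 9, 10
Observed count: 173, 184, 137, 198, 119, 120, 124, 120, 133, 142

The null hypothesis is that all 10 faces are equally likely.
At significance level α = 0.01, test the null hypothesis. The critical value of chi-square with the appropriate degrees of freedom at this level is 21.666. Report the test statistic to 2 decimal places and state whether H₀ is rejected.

53.09; reject

Expected count for each of the 10 categories: 1450/10 = 145.
1: (173 − 145)²/145 = 784/145 = 5.407
2: (184 − 145)²/145 = 1521/145 = 10.490
3: (137 − 145)²/145 = 64/145 = 0.441
4: (198 − 145)²/145 = 2809/145 = 19.372
5: (119 − 145)²/145 = 676/145 = 4.662
6: (120 − 145)²/145 = 625/145 = 4.310
7: (124 − 145)²/145 = 441/145 = 3.041
8: (120 − 145)²/145 = 625/145 = 4.310
9: (133 − 145)²/145 = 144/145 = 0.993
10: (142 − 145)²/145 = 9/145 = 0.062
Sum = 53.09
df = 9. Since 53.09 > 21.666, we reject H₀.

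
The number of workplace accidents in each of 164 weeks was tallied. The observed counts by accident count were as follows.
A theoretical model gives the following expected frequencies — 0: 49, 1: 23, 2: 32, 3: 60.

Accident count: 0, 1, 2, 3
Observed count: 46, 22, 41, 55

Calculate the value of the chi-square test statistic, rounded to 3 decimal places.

χ² = (46−49)²/49 + (22−23)²/23 + (41−32)²/32 + (55−60)²/60
   = 0.1837 + 0.0435 + 2.5313 + 0.4167
Sum = 3.175

3.175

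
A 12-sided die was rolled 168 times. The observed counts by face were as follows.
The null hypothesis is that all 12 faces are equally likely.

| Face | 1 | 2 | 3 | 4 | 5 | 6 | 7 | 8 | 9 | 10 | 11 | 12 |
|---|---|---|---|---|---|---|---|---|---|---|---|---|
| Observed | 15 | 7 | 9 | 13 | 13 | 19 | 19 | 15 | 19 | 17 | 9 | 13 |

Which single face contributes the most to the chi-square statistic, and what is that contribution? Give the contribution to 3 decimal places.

2, 3.500

Expected count for each of the 12 categories: 168/12 = 14.
1: (15 − 14)²/14 = 1/14 = 0.0714
2: (7 − 14)²/14 = 49/14 = 3.5000
3: (9 − 14)²/14 = 25/14 = 1.7857
4: (13 − 14)²/14 = 1/14 = 0.0714
5: (13 − 14)²/14 = 1/14 = 0.0714
6: (19 − 14)²/14 = 25/14 = 1.7857
7: (19 − 14)²/14 = 25/14 = 1.7857
8: (15 − 14)²/14 = 1/14 = 0.0714
9: (19 − 14)²/14 = 25/14 = 1.7857
10: (17 − 14)²/14 = 9/14 = 0.6429
11: (9 − 14)²/14 = 25/14 = 1.7857
12: (13 − 14)²/14 = 1/14 = 0.0714
The largest term is for 2: 3.500.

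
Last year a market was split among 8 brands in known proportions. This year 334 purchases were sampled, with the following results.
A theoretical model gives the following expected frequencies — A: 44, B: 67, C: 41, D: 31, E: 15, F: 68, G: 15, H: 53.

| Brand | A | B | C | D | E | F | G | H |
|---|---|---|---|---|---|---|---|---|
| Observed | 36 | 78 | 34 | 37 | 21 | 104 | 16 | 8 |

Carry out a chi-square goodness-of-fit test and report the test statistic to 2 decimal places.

cat         O        E   (O−E)²/E
A          36       44      1.455
B          78       67      1.806
C          34       41      1.195
D          37       31      1.161
E          21       15      2.400
F         104       68     19.059
G          16       15      0.067
H           8       53     38.208
Sum = 65.35

65.35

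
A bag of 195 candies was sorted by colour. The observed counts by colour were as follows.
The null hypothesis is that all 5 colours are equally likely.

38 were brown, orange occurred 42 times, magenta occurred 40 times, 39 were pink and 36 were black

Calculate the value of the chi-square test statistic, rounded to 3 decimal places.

0.513

Expected count for each of the 5 categories: 195/5 = 39.
cat          O        E   (O−E)²/E
brown       38       39     0.0256
orange      42       39     0.2308
magenta     40       39     0.0256
pink        39       39     0.0000
black       36       39     0.2308
Sum = 0.513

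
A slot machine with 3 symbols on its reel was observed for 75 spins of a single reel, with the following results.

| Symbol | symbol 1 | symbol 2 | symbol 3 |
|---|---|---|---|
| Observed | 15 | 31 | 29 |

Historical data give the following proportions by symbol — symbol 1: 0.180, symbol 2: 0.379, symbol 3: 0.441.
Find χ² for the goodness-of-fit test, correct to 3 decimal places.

Expected counts E_i = n·p_i: 75×0.180 = 13.5, 75×0.379 = 28.425, 75×0.441 = 33.075.
cat           O        E   (O−E)²/E
symbol 1     15     13.5     0.1667
symbol 2     31   28.425     0.2333
symbol 3     29   33.075     0.5021
Sum = 0.902

0.902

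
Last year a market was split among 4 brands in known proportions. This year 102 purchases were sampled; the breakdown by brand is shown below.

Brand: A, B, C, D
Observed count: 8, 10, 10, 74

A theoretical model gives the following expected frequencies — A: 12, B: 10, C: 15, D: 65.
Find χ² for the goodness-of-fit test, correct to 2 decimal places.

χ² = (8−12)²/12 + (10−10)²/10 + (10−15)²/15 + (74−65)²/65
   = 1.333 + 0.000 + 1.667 + 1.246
Sum = 4.25

4.25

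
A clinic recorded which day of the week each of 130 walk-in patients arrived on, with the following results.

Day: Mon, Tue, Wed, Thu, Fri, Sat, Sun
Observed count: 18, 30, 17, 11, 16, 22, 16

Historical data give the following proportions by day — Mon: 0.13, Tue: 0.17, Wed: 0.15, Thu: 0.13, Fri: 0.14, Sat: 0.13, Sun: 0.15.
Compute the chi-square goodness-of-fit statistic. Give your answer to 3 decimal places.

7.709

Expected counts E_i = n·p_i: 130×0.13 = 16.9, 130×0.17 = 22.1, 130×0.15 = 19.5, 130×0.13 = 16.9, 130×0.14 = 18.2, 130×0.13 = 16.9, 130×0.15 = 19.5.
Mon: (18 − 16.9)²/16.9 = 1.21/16.9 = 0.0716
Tue: (30 − 22.1)²/22.1 = 62.41/22.1 = 2.8240
Wed: (17 − 19.5)²/19.5 = 6.25/19.5 = 0.3205
Thu: (11 − 16.9)²/16.9 = 34.81/16.9 = 2.0598
Fri: (16 − 18.2)²/18.2 = 4.84/18.2 = 0.2659
Sat: (22 − 16.9)²/16.9 = 26.01/16.9 = 1.5391
Sun: (16 − 19.5)²/19.5 = 12.25/19.5 = 0.6282
Sum = 7.709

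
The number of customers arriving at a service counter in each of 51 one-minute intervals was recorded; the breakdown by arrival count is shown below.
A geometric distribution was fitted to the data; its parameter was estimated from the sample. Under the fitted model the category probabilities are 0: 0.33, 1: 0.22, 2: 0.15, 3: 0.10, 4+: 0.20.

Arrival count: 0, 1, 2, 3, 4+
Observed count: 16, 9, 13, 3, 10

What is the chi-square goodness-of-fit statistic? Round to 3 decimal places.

5.090

Expected counts E_i = n·p_i: 51×0.33 = 16.83, 51×0.22 = 11.22, 51×0.15 = 7.65, 51×0.10 = 5.1, 51×0.20 = 10.2.
cat         O        E   (O−E)²/E
0          16    16.83     0.0409
1           9    11.22     0.4393
2          13     7.65     3.7415
3           3      5.1     0.8647
4+         10     10.2     0.0039
Sum = 5.090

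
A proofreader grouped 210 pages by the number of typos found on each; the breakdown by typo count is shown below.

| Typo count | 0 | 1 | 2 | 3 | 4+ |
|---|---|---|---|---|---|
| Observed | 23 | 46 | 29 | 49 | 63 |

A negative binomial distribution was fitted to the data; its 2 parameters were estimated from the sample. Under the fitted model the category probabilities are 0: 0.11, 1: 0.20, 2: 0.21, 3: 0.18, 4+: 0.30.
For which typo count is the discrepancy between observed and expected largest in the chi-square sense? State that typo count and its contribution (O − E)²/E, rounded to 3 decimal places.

2, 5.170

Expected counts E_i = n·p_i: 210×0.11 = 23.1, 210×0.20 = 42, 210×0.21 = 44.1, 210×0.18 = 37.8, 210×0.30 = 63.
cat         O        E   (O−E)²/E
0          23     23.1     0.0004
1          46       42     0.3810
2          29     44.1     5.1703
3          49     37.8     3.3185
4+         63       63     0.0000
The largest term is for 2: 5.170.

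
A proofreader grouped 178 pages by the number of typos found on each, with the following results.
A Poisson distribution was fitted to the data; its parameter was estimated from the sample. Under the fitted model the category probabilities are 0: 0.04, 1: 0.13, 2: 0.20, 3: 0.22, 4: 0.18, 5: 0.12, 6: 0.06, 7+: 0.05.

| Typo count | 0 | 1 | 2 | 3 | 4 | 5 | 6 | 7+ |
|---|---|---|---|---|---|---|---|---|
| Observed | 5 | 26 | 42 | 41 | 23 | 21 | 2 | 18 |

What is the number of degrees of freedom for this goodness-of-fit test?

There are k = 8 categories and 1 parameter estimated from the data, so df = 8 − 1 − 1 = 6.

6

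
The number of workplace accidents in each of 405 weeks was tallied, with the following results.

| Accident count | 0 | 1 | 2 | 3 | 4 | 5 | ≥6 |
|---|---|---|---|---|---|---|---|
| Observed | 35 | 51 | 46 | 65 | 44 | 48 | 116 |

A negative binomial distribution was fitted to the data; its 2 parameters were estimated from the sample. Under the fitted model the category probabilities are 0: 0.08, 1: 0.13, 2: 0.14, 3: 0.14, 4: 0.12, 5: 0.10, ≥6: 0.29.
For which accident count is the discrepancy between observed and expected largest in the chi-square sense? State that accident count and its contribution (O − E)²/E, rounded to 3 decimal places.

2, 2.019

Expected counts E_i = n·p_i: 405×0.08 = 32.4, 405×0.13 = 52.65, 405×0.14 = 56.7, 405×0.14 = 56.7, 405×0.12 = 48.6, 405×0.10 = 40.5, 405×0.29 = 117.45.
cat         O        E   (O−E)²/E
0          35     32.4     0.2086
1          51    52.65     0.0517
2          46     56.7     2.0192
3          65     56.7     1.2150
4          44     48.6     0.4354
5          48     40.5     1.3889
≥6        116   117.45     0.0179
The largest term is for 2: 2.019.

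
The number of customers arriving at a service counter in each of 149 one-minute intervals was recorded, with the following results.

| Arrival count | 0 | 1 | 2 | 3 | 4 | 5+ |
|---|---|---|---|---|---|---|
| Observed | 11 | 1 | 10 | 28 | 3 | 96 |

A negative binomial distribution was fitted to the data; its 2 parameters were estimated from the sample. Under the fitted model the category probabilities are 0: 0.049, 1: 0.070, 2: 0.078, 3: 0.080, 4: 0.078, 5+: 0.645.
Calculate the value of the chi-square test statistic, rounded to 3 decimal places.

Expected counts E_i = n·p_i: 149×0.049 = 7.301, 149×0.070 = 10.43, 149×0.078 = 11.622, 149×0.080 = 11.92, 149×0.078 = 11.622, 149×0.645 = 96.105.
cat         O        E   (O−E)²/E
0          11    7.301     1.8741
1           1    10.43     8.5259
2          10   11.622     0.2264
3          28    11.92    21.6918
4           3   11.622     6.3964
5+         96   96.105     0.0001
Sum = 38.715

38.715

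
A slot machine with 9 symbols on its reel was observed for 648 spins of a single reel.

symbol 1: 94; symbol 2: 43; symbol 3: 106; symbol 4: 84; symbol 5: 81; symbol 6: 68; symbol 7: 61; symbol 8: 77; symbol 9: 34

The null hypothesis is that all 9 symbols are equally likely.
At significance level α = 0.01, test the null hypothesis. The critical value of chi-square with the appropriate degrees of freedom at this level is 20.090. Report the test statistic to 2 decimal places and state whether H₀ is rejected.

Under H₀ each category has probability 1/9, so each expected count is 648/9 = 72.
cat           O        E   (O−E)²/E
symbol 1     94       72      6.722
symbol 2     43       72     11.681
symbol 3    106       72     16.056
symbol 4     84       72      2.000
symbol 5     81       72      1.125
symbol 6     68       72      0.222
symbol 7     61       72      1.681
symbol 8     77       72      0.347
symbol 9     34       72     20.056
Sum = 59.89
df = 8. Since 59.89 > 20.090, we reject H₀.

59.89; reject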